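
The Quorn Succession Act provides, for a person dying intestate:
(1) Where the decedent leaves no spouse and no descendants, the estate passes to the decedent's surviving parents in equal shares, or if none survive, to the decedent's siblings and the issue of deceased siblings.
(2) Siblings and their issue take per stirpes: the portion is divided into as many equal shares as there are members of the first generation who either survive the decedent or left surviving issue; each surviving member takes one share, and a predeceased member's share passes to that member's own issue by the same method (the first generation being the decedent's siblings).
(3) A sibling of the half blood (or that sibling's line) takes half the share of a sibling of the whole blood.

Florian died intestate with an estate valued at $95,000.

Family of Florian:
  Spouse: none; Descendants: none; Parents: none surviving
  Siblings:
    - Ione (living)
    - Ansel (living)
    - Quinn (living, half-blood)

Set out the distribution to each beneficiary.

The entire $95,000 passes to the siblings and their issue.
Counting each half-blood sibling's line as half a unit, there are 5/2 units in $95,000, so one unit is $38,000. Whole-blood lines (Ione and Ansel) take $38,000 each; half-blood lines (Quinn) take $19,000 each.

Ione: $38,000; Ansel: $38,000; Quinn: $19,000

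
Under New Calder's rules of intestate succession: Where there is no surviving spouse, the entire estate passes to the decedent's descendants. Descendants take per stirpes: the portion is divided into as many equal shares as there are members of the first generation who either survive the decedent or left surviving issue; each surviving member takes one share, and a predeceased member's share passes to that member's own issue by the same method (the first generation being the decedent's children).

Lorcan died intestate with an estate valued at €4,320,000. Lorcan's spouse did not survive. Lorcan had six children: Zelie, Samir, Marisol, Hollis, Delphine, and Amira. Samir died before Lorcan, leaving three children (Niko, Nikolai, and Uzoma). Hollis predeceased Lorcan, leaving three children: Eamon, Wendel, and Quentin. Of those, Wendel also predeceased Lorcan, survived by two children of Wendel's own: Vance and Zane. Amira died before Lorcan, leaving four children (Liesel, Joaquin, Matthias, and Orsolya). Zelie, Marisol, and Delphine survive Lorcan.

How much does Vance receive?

Vance receives €120,000.

The entire €4,320,000 passes to the descendants.
That amount (€4,320,000) is divided into 6 shares of €720,000: Zelie, Marisol, and Delphine each take €720,000; Samir's €720,000 share passes to Samir's issue; Hollis's €720,000 share passes to Hollis's issue; Amira's €720,000 share passes to Amira's issue.
Samir's share (€720,000) is divided into 3 shares of €240,000: Niko, Nikolai, and Uzoma each take €240,000.
Hollis's share (€720,000) is divided into 3 shares of €240,000: Eamon and Quentin each take €240,000; Wendel's €240,000 share passes to Wendel's issue.
Wendel's share (€240,000) is divided into 2 shares of €120,000: Vance and Zane each take €120,000.
Amira's share (€720,000) is divided into 4 shares of €180,000: Liesel, Joaquin, Matthias, and Orsolya each take €180,000.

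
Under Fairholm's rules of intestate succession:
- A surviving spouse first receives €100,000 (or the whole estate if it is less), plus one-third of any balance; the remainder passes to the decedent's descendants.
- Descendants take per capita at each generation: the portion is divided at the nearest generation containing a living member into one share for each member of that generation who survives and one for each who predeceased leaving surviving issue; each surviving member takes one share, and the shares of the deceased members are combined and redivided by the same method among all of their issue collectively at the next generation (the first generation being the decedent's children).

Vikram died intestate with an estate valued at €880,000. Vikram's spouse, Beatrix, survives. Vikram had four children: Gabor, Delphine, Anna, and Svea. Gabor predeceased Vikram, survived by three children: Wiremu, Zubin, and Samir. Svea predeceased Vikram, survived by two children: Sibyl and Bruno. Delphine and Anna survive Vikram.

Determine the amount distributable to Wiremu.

Wiremu receives €52,000.

Beatrix first takes €100,000, leaving a balance of €780,000. Beatrix then takes one-third of the balance (€260,000), for a total of €360,000. The remaining €520,000 passes to the descendants.
The descendants' portion (€520,000) is divided at the children's generation into 4 shares of €130,000. Delphine and Anna each take €130,000. The 2 shares of the deceased (Gabor and Svea) are combined into a pool of €260,000.
That pool (€260,000) is divided at the grandchildren's generation equally among Wiremu, Zubin, Samir, Sibyl, and Bruno: €52,000 each.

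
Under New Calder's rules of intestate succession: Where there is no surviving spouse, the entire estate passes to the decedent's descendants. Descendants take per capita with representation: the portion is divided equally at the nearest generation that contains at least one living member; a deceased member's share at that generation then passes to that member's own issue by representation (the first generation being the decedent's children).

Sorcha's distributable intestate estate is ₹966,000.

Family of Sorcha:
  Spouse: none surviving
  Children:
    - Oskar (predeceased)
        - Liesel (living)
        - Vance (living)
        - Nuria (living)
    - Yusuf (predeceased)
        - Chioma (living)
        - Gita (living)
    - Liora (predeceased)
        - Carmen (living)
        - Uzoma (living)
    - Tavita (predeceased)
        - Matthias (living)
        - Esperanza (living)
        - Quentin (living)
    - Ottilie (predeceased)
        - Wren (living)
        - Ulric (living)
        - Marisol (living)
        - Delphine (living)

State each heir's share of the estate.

Liesel: ₹69,000; Vance: ₹69,000; Nuria: ₹69,000; Chioma: ₹69,000; Gita: ₹69,000; Carmen: ₹69,000; Uzoma: ₹69,000; Matthias: ₹69,000; Esperanza: ₹69,000; Quentin: ₹69,000; Wren: ₹69,000; Ulric: ₹69,000; Marisol: ₹69,000; Delphine: ₹69,000

The entire ₹966,000 passes to the descendants.
No child survives, so the initial division is made at the grandchildren's generation.
That amount (₹966,000) is divided into 14 shares of ₹69,000: Liesel, Vance, Nuria, Chioma, Gita, Carmen, Uzoma, Matthias, Esperanza, Quentin, Wren, Ulric, Marisol, and Delphine each take ₹69,000.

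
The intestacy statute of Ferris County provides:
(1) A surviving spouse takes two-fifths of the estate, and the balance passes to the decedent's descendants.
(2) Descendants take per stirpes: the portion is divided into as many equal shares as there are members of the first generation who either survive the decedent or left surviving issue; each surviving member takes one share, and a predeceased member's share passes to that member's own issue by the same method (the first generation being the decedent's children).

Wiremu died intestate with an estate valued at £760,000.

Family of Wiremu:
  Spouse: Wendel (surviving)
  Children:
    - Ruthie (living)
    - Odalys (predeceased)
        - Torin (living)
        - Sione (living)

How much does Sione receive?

Sione receives £114,000.

Wendel takes two-fifths of £760,000 = £304,000. The remaining £456,000 passes to the descendants.
The descendants' portion (£456,000) is divided into 2 shares of £228,000: Ruthie takes £228,000; Odalys's £228,000 share passes to Odalys's issue.
Odalys's share (£228,000) is divided into 2 shares of £114,000: Torin and Sione each take £114,000.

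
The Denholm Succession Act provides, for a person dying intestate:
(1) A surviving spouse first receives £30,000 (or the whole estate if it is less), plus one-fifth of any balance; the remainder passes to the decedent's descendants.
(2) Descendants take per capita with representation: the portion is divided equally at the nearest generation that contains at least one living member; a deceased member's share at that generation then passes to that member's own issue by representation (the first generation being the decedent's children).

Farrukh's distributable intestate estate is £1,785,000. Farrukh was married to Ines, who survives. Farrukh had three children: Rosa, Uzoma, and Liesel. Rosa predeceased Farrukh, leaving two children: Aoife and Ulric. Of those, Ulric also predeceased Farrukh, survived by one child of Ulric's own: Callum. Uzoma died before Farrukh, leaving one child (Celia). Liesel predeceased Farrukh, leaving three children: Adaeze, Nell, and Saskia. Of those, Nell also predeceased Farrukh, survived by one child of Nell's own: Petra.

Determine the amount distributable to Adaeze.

Ines first takes £30,000, leaving a balance of £1,755,000. Ines then takes one-fifth of the balance (£351,000), for a total of £381,000. The remaining £1,404,000 passes to the descendants.
No child survives, so the initial division is made at the grandchildren's generation.
The descendants' portion (£1,404,000) is divided into 6 shares of £234,000: Aoife, Celia, Adaeze, and Saskia each take £234,000; Ulric's £234,000 share passes to Ulric's issue; Nell's £234,000 share passes to Nell's issue.
Ulric's share (£234,000) passes entirely to Callum.
Nell's share (£234,000) passes entirely to Petra.

Adaeze receives £234,000.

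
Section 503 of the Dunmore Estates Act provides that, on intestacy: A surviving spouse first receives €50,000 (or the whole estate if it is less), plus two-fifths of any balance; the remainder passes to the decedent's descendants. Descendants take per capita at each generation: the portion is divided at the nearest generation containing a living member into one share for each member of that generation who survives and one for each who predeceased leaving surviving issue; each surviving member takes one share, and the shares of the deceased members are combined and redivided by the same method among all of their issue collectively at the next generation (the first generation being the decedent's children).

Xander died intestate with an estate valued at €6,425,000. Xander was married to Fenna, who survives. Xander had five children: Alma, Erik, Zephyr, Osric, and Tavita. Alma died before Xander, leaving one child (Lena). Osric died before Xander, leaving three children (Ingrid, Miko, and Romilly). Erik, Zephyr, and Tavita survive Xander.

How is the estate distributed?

Fenna: €2,600,000; Lena: €382,500; Erik: €765,000; Zephyr: €765,000; Ingrid: €382,500; Miko: €382,500; Romilly: €382,500; Tavita: €765,000

Fenna first takes €50,000, leaving a balance of €6,375,000. Fenna then takes two-fifths of the balance (€2,550,000), for a total of €2,600,000. The remaining €3,825,000 passes to the descendants.
The descendants' portion (€3,825,000) is divided at the children's generation into 5 shares of €765,000. Erik, Zephyr, and Tavita each take €765,000. The 2 shares of the deceased (Alma and Osric) are combined into a pool of €1,530,000.
That pool (€1,530,000) is divided at the grandchildren's generation equally among Lena, Ingrid, Miko, and Romilly: €382,500 each.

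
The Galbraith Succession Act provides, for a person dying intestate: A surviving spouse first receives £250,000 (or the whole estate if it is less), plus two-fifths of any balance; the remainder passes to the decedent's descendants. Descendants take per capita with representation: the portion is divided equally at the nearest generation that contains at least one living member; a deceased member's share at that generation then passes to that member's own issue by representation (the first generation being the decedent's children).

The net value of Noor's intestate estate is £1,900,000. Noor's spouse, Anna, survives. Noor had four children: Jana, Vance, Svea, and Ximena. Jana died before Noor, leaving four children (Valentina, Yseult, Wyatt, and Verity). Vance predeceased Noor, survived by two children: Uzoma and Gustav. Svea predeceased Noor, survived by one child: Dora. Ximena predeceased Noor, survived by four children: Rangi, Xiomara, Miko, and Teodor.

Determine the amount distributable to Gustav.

Anna first takes £250,000, leaving a balance of £1,650,000. Anna then takes two-fifths of the balance (£660,000), for a total of £910,000. The remaining £990,000 passes to the descendants.
No child survives, so the initial division is made at the grandchildren's generation.
The descendants' portion (£990,000) is divided into 11 shares of £90,000: Valentina, Yseult, Wyatt, Verity, Uzoma, Gustav, Dora, Rangi, Xiomara, Miko, and Teodor each take £90,000.

Gustav receives £90,000.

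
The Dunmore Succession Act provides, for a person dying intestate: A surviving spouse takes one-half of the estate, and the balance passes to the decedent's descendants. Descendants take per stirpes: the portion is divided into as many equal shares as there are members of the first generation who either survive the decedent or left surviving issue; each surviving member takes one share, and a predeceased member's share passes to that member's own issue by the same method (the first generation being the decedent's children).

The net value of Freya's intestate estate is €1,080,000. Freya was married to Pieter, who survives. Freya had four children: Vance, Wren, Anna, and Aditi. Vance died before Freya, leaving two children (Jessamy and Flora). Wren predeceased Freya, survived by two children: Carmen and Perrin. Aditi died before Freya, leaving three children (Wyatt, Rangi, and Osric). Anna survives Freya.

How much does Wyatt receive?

Pieter takes one-half of €1,080,000 = €540,000. The remaining €540,000 passes to the descendants.
The descendants' portion (€540,000) is divided into 4 shares of €135,000: Anna takes €135,000; Vance's €135,000 share passes to Vance's issue; Wren's €135,000 share passes to Wren's issue; Aditi's €135,000 share passes to Aditi's issue.
Vance's share (€135,000) is divided into 2 shares of €67,500: Jessamy and Flora each take €67,500.
Wren's share (€135,000) is divided into 2 shares of €67,500: Carmen and Perrin each take €67,500.
Aditi's share (€135,000) is divided into 3 shares of €45,000: Wyatt, Rangi, and Osric each take €45,000.

Wyatt receives €45,000.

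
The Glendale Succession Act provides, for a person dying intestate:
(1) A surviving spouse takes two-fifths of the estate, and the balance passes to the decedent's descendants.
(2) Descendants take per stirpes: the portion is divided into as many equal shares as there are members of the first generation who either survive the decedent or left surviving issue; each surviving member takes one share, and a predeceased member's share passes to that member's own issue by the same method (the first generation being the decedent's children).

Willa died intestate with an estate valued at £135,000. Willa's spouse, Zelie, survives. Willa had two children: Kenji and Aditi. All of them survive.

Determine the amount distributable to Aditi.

Aditi receives £40,500.

Zelie takes two-fifths of £135,000 = £54,000. The remaining £81,000 passes to the descendants.
The descendants' portion (£81,000) is divided into 2 shares of £40,500: Kenji and Aditi each take £40,500.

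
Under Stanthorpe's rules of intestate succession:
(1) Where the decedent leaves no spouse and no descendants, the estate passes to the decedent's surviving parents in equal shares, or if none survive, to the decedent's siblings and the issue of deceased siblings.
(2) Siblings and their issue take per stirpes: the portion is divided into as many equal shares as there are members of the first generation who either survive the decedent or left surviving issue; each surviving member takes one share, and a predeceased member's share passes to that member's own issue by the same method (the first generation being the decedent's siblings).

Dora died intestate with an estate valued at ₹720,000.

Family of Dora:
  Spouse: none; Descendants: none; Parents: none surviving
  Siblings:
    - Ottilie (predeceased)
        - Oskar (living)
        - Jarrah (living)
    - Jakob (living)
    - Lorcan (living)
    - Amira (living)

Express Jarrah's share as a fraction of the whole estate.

The entire ₹720,000 passes to the siblings and their issue.
That amount (₹720,000) is divided into 4 shares of ₹180,000: Jakob, Lorcan, and Amira each take ₹180,000; Ottilie's ₹180,000 share passes to Ottilie's issue.
Ottilie's share (₹180,000) is divided into 2 shares of ₹90,000: Oskar and Jarrah each take ₹90,000.

Jarrah receives 1/8 of the estate.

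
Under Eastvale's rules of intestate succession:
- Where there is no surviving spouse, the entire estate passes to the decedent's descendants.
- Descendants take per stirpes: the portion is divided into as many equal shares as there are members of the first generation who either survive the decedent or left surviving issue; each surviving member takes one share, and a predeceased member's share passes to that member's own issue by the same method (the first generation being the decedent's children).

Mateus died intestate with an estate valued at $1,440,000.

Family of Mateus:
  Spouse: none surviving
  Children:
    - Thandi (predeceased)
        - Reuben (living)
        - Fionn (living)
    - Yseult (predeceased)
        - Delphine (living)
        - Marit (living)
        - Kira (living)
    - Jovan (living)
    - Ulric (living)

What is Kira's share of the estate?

Kira receives $120,000.

The entire $1,440,000 passes to the descendants.
That amount ($1,440,000) is divided into 4 shares of $360,000: Jovan and Ulric each take $360,000; Thandi's $360,000 share passes to Thandi's issue; Yseult's $360,000 share passes to Yseult's issue.
Thandi's share ($360,000) is divided into 2 shares of $180,000: Reuben and Fionn each take $180,000.
Yseult's share ($360,000) is divided into 3 shares of $120,000: Delphine, Marit, and Kira each take $120,000.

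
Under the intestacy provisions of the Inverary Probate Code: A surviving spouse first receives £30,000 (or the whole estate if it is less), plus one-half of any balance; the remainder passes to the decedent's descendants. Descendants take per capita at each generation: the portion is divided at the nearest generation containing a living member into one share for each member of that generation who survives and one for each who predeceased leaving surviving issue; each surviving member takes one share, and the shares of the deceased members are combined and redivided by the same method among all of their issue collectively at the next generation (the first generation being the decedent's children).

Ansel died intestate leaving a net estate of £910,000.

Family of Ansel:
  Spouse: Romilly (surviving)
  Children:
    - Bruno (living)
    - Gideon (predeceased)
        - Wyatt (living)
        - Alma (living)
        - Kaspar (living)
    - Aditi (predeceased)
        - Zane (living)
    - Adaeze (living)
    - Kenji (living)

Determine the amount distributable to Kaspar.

Romilly first takes £30,000, leaving a balance of £880,000. Romilly then takes one-half of the balance (£440,000), for a total of £470,000. The remaining £440,000 passes to the descendants.
The descendants' portion (£440,000) is divided at the children's generation into 5 shares of £88,000. Bruno, Adaeze, and Kenji each take £88,000. The 2 shares of the deceased (Gideon and Aditi) are combined into a pool of £176,000.
That pool (£176,000) is divided at the grandchildren's generation equally among Wyatt, Alma, Kaspar, and Zane: £44,000 each.

Kaspar receives £44,000.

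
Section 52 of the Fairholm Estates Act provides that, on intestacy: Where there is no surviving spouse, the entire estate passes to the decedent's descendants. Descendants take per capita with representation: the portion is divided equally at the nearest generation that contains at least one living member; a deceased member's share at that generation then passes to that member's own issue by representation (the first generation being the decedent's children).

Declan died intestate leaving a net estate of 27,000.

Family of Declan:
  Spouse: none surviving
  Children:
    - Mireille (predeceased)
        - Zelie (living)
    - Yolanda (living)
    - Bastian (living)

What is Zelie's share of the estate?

The entire 27,000 passes to the descendants.
That amount (27,000) is divided into 3 shares of 9,000: Yolanda and Bastian each take 9,000; Mireille's 9,000 share passes to Mireille's issue.
Mireille's share (9,000) passes entirely to Zelie.

Zelie receives 9,000.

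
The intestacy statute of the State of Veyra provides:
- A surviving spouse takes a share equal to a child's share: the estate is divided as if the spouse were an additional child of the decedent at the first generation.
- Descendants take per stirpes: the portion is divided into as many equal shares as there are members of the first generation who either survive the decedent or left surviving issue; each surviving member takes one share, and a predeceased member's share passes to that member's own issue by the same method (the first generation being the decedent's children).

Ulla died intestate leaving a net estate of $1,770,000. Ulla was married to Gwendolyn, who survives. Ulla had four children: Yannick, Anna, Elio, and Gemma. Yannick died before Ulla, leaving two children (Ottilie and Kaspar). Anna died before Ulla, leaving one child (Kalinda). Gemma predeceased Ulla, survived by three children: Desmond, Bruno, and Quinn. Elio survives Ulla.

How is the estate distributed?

Gwendolyn: $354,000; Ottilie: $177,000; Kaspar: $177,000; Kalinda: $354,000; Elio: $354,000; Desmond: $118,000; Bruno: $118,000; Quinn: $118,000

The spouse counts as an additional share at the children's level, so there are 5 primary shares of $354,000. Gwendolyn takes one such share ($354,000).
The children's combined portion ($1,416,000) is divided into 4 shares of $354,000: Elio takes $354,000; Yannick's $354,000 share passes to Yannick's issue; Anna's $354,000 share passes to Anna's issue; Gemma's $354,000 share passes to Gemma's issue.
Yannick's share ($354,000) is divided into 2 shares of $177,000: Ottilie and Kaspar each take $177,000.
Anna's share ($354,000) passes entirely to Kalinda.
Gemma's share ($354,000) is divided into 3 shares of $118,000: Desmond, Bruno, and Quinn each take $118,000.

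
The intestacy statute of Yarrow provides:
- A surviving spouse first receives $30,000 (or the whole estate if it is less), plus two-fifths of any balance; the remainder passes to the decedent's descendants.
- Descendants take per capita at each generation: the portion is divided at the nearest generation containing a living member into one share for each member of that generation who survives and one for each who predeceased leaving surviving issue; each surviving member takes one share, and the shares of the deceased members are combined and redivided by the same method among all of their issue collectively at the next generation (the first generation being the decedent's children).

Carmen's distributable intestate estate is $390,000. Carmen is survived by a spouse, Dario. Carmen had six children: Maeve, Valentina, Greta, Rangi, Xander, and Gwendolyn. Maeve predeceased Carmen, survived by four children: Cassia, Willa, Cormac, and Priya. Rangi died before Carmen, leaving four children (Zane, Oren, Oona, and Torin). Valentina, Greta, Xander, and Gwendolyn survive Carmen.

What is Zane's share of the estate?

Dario first takes $30,000, leaving a balance of $360,000. Dario then takes two-fifths of the balance ($144,000), for a total of $174,000. The remaining $216,000 passes to the descendants.
The descendants' portion ($216,000) is divided at the children's generation into 6 shares of $36,000. Valentina, Greta, Xander, and Gwendolyn each take $36,000. The 2 shares of the deceased (Maeve and Rangi) are combined into a pool of $72,000.
That pool ($72,000) is divided at the grandchildren's generation equally among Cassia, Willa, Cormac, Priya, Zane, Oren, Oona, and Torin: $9,000 each.

Zane receives $9,000.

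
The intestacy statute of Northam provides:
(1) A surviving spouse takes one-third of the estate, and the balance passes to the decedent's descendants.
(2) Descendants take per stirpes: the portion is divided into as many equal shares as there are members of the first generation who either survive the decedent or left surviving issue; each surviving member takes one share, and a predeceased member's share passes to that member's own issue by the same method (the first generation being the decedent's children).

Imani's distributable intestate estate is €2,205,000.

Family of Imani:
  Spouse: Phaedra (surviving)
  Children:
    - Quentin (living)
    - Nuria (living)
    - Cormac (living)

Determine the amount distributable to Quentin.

Quentin receives €490,000.

Phaedra takes one-third of €2,205,000 = €735,000. The remaining €1,470,000 passes to the descendants.
The descendants' portion (€1,470,000) is divided into 3 shares of €490,000: Quentin, Nuria, and Cormac each take €490,000.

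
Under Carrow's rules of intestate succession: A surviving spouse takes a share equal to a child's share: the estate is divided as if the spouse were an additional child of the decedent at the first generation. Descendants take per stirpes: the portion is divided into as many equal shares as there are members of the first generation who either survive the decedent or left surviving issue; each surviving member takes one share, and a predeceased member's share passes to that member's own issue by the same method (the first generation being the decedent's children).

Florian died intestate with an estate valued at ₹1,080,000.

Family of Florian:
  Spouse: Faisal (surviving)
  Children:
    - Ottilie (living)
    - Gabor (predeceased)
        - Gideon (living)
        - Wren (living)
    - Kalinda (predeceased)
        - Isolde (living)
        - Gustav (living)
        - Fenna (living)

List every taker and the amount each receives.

The spouse counts as an additional share at the children's level, so there are 4 primary shares of ₹270,000. Faisal takes one such share (₹270,000).
The children's combined portion (₹810,000) is divided into 3 shares of ₹270,000: Ottilie takes ₹270,000; Gabor's ₹270,000 share passes to Gabor's issue; Kalinda's ₹270,000 share passes to Kalinda's issue.
Gabor's share (₹270,000) is divided into 2 shares of ₹135,000: Gideon and Wren each take ₹135,000.
Kalinda's share (₹270,000) is divided into 3 shares of ₹90,000: Isolde, Gustav, and Fenna each take ₹90,000.

Faisal: ₹270,000; Ottilie: ₹270,000; Gideon: ₹135,000; Wren: ₹135,000; Isolde: ₹90,000; Gustav: ₹90,000; Fenna: ₹90,000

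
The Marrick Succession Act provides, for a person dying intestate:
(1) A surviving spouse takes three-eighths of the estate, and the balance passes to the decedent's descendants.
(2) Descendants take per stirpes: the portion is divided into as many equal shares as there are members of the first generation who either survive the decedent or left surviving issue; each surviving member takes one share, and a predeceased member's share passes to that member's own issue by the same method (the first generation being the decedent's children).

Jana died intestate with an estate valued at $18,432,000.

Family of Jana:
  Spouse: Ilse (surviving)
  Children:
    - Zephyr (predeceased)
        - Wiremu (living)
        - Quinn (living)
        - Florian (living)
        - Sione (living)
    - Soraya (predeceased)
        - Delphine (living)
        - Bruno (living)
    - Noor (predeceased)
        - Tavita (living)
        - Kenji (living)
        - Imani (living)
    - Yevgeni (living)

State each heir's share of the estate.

Ilse: $6,912,000; Wiremu: $720,000; Quinn: $720,000; Florian: $720,000; Sione: $720,000; Delphine: $1,440,000; Bruno: $1,440,000; Tavita: $960,000; Kenji: $960,000; Imani: $960,000; Yevgeni: $2,880,000

Ilse takes three-eighths of $18,432,000 = $6,912,000. The remaining $11,520,000 passes to the descendants.
The descendants' portion ($11,520,000) is divided into 4 shares of $2,880,000: Yevgeni takes $2,880,000; Zephyr's $2,880,000 share passes to Zephyr's issue; Soraya's $2,880,000 share passes to Soraya's issue; Noor's $2,880,000 share passes to Noor's issue.
Zephyr's share ($2,880,000) is divided into 4 shares of $720,000: Wiremu, Quinn, Florian, and Sione each take $720,000.
Soraya's share ($2,880,000) is divided into 2 shares of $1,440,000: Delphine and Bruno each take $1,440,000.
Noor's share ($2,880,000) is divided into 3 shares of $960,000: Tavita, Kenji, and Imani each take $960,000.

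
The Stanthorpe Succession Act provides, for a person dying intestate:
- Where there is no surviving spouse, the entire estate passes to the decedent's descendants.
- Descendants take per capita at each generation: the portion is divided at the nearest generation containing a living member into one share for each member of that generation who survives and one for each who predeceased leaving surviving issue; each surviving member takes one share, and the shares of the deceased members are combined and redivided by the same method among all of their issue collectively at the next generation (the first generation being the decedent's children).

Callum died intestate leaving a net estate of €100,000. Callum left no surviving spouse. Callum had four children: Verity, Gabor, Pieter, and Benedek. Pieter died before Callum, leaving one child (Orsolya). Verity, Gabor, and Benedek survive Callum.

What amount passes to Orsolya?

The entire €100,000 passes to the descendants.
That amount (€100,000) is divided at the children's generation into 4 shares of €25,000. Verity, Gabor, and Benedek each take €25,000. The remaining share for the deceased Pieter (€25,000) is carried to the next generation.
That pool (€25,000) passes entirely to Orsolya, the sole taker at the grandchildren's generation.

Orsolya receives €25,000.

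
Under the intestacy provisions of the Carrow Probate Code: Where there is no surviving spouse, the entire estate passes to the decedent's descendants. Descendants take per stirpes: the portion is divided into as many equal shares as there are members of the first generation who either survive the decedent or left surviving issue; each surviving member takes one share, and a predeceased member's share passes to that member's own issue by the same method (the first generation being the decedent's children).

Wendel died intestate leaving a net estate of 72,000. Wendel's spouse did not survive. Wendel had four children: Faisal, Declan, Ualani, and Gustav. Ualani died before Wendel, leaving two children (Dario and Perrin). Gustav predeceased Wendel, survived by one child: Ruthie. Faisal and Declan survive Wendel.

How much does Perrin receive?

Perrin receives 9,000.

The entire 72,000 passes to the descendants.
That amount (72,000) is divided into 4 shares of 18,000: Faisal and Declan each take 18,000; Ualani's 18,000 share passes to Ualani's issue; Gustav's 18,000 share passes to Gustav's issue.
Ualani's share (18,000) is divided into 2 shares of 9,000: Dario and Perrin each take 9,000.
Gustav's share (18,000) passes entirely to Ruthie.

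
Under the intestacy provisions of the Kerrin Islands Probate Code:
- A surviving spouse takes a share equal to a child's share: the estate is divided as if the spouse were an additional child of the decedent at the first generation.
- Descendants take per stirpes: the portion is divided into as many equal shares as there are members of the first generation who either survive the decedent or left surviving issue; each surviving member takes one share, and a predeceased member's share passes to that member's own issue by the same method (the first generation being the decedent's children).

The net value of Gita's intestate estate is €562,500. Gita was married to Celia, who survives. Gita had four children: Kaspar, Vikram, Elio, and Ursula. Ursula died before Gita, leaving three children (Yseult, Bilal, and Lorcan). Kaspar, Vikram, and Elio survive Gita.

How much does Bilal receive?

The spouse counts as an additional share at the children's level, so there are 5 primary shares of €112,500. Celia takes one such share (€112,500).
The children's combined portion (€450,000) is divided into 4 shares of €112,500: Kaspar, Vikram, and Elio each take €112,500; Ursula's €112,500 share passes to Ursula's issue.
Ursula's share (€112,500) is divided into 3 shares of €37,500: Yseult, Bilal, and Lorcan each take €37,500.

Bilal receives €37,500.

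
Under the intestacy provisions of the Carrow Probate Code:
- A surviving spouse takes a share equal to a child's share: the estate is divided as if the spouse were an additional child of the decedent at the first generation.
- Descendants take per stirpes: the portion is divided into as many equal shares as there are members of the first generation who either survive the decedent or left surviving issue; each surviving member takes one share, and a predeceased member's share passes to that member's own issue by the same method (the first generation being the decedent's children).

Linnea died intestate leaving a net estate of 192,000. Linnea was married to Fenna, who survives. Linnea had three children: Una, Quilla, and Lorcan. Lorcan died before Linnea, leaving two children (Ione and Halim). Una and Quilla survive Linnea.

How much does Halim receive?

The spouse counts as an additional share at the children's level, so there are 4 primary shares of 48,000. Fenna takes one such share (48,000).
The children's combined portion (144,000) is divided into 3 shares of 48,000: Una and Quilla each take 48,000; Lorcan's 48,000 share passes to Lorcan's issue.
Lorcan's share (48,000) is divided into 2 shares of 24,000: Ione and Halim each take 24,000.

Halim receives 24,000.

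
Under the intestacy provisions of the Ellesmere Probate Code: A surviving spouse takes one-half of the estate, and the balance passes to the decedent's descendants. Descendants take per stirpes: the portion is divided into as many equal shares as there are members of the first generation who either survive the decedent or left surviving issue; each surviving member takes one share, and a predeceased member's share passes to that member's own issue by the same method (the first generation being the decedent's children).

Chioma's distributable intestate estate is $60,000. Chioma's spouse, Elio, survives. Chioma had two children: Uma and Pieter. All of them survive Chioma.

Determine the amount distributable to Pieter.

Elio takes one-half of $60,000 = $30,000. The remaining $30,000 passes to the descendants.
The descendants' portion ($30,000) is divided into 2 shares of $15,000: Uma and Pieter each take $15,000.

Pieter receives $15,000.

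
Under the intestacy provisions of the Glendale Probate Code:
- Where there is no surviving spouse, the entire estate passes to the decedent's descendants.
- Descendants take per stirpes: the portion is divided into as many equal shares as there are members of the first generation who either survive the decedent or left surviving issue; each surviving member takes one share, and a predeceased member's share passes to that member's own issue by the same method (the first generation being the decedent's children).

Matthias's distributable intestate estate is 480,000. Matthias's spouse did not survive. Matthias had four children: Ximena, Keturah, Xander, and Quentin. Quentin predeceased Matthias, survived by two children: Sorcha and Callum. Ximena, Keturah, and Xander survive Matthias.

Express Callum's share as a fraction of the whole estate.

Callum receives 1/8 of the estate.

The entire 480,000 passes to the descendants.
That amount (480,000) is divided into 4 shares of 120,000: Ximena, Keturah, and Xander each take 120,000; Quentin's 120,000 share passes to Quentin's issue.
Quentin's share (120,000) is divided into 2 shares of 60,000: Sorcha and Callum each take 60,000.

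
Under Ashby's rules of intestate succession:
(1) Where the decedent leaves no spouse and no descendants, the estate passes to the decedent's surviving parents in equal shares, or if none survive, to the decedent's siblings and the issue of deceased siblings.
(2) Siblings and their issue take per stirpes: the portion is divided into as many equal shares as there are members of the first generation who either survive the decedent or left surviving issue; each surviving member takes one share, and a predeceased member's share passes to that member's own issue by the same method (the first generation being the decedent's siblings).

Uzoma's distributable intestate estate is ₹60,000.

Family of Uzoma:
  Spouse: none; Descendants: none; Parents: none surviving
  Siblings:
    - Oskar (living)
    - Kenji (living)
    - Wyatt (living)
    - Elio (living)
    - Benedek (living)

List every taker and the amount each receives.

Oskar: ₹12,000; Kenji: ₹12,000; Wyatt: ₹12,000; Elio: ₹12,000; Benedek: ₹12,000

The entire ₹60,000 passes to the siblings and their issue.
That amount (₹60,000) is divided into 5 shares of ₹12,000: Oskar, Kenji, Wyatt, Elio, and Benedek each take ₹12,000.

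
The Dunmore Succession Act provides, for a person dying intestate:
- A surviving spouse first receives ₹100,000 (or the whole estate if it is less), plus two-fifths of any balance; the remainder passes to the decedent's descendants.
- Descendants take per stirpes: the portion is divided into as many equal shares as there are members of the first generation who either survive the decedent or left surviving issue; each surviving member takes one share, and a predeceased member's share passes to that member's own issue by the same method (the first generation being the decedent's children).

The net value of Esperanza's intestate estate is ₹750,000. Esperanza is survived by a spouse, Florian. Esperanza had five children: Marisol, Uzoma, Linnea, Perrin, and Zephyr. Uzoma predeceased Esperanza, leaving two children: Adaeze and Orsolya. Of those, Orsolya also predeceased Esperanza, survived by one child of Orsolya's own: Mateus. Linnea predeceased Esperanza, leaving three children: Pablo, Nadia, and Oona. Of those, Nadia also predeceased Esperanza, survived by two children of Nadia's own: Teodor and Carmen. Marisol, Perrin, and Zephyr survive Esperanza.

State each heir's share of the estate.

Florian: ₹360,000; Marisol: ₹78,000; Adaeze: ₹39,000; Mateus: ₹39,000; Pablo: ₹26,000; Teodor: ₹13,000; Carmen: ₹13,000; Oona: ₹26,000; Perrin: ₹78,000; Zephyr: ₹78,000

Florian first takes ₹100,000, leaving a balance of ₹650,000. Florian then takes two-fifths of the balance (₹260,000), for a total of ₹360,000. The remaining ₹390,000 passes to the descendants.
The descendants' portion (₹390,000) is divided into 5 shares of ₹78,000: Marisol, Perrin, and Zephyr each take ₹78,000; Uzoma's ₹78,000 share passes to Uzoma's issue; Linnea's ₹78,000 share passes to Linnea's issue.
Uzoma's share (₹78,000) is divided into 2 shares of ₹39,000: Adaeze takes ₹39,000; Orsolya's ₹39,000 share passes to Orsolya's issue.
Orsolya's share (₹39,000) passes entirely to Mateus.
Linnea's share (₹78,000) is divided into 3 shares of ₹26,000: Pablo and Oona each take ₹26,000; Nadia's ₹26,000 share passes to Nadia's issue.
Nadia's share (₹26,000) is divided into 2 shares of ₹13,000: Teodor and Carmen each take ₹13,000.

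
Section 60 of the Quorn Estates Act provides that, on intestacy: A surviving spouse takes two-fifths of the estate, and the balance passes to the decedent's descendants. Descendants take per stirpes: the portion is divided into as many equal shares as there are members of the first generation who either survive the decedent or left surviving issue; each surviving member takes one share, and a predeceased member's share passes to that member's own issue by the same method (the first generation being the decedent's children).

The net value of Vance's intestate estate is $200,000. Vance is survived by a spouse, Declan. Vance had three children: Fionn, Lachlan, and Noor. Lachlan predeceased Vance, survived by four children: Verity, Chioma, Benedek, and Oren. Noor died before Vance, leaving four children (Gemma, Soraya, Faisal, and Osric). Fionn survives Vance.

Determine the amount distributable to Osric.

Osric receives $10,000.

Declan takes two-fifths of $200,000 = $80,000. The remaining $120,000 passes to the descendants.
The descendants' portion ($120,000) is divided into 3 shares of $40,000: Fionn takes $40,000; Lachlan's $40,000 share passes to Lachlan's issue; Noor's $40,000 share passes to Noor's issue.
Lachlan's share ($40,000) is divided into 4 shares of $10,000: Verity, Chioma, Benedek, and Oren each take $10,000.
Noor's share ($40,000) is divided into 4 shares of $10,000: Gemma, Soraya, Faisal, and Osric each take $10,000.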